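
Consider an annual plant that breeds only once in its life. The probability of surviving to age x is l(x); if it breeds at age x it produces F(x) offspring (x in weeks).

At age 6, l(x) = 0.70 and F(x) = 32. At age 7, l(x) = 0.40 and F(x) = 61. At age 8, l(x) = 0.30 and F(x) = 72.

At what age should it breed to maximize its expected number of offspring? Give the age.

Expected offspring if breeding at age x = l(x) × F(x):
  age 6: 0.70 × 32 = 22.400
  age 7: 0.40 × 61 = 24.400
  age 8: 0.30 × 72 = 21.600
Maximum at age 7 (24.400).

7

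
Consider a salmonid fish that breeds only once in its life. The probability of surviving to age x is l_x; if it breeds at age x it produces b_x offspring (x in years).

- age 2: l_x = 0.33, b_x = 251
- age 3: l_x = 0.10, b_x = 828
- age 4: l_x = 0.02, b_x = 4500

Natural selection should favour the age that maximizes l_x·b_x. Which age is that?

4

Expected offspring if breeding at age x = l_x × b_x:
  age 2: 0.33 × 251 = 82.830
  age 3: 0.10 × 828 = 82.800
  age 4: 0.02 × 4500 = 90.000
Maximum at age 4 (90.000).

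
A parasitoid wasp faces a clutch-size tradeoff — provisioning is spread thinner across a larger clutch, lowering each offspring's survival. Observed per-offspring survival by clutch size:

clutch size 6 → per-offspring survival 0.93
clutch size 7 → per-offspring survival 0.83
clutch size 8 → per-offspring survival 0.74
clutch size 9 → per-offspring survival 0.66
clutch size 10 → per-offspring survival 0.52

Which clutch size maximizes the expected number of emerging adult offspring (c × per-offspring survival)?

Expected emerging adult offspring = c × s(c):
  c=6: 6 × 0.93 = 5.580
  c=7: 7 × 0.83 = 5.810
  c=8: 8 × 0.74 = 5.920
  c=9: 9 × 0.66 = 5.940
  c=10: 10 × 0.52 = 5.200
Maximum at c = 9 (5.940 emerging adult offspring).

9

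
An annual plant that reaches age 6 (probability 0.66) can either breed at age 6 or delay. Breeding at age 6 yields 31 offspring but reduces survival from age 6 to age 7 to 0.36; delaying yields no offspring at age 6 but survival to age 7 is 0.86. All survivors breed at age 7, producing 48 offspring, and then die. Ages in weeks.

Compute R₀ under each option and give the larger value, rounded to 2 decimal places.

31.86

breed at age 6: R₀ = 0.66 × (31 + 0.36 × 48) = 0.66 × 48.2800 = 31.8648
delay to age 7: R₀ = 0.66 × (0.86 × 48) = 0.66 × 41.2800 = 27.2448
Higher: breed at age 6 (31.8648).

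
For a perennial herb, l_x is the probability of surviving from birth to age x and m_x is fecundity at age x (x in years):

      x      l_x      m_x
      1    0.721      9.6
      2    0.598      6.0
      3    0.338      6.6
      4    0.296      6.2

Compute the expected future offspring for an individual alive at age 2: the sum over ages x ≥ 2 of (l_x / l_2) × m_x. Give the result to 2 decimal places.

12.80

l_2 = 0.598. Conditional survival from age 2 to x is l_x / l_2.
  x=2: (0.598/0.598) × 6.0 = 6.0000
  x=3: (0.338/0.598) × 6.6 = 3.7304
  x=4: (0.296/0.598) × 6.2 = 3.0689
Sum = 6.0000 + 3.7304 + 3.0689 = 12.7993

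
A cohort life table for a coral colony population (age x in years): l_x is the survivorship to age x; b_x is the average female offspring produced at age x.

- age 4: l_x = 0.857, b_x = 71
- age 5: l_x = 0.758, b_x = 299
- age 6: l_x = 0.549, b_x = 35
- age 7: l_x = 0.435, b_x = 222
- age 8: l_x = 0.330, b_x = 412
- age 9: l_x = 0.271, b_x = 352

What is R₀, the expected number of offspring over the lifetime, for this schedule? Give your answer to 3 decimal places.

R₀ = Σ l_x b_x:
  age 4: 0.857 × 71 = 60.8470
  age 5: 0.758 × 299 = 226.6420
  age 6: 0.549 × 35 = 19.2150
  age 7: 0.435 × 222 = 96.5700
  age 8: 0.330 × 412 = 135.9600
  age 9: 0.271 × 352 = 95.3920
R₀ = 60.8470 + 226.6420 + 19.2150 + 96.5700 + 135.9600 + 95.3920 = 634.6260

634.626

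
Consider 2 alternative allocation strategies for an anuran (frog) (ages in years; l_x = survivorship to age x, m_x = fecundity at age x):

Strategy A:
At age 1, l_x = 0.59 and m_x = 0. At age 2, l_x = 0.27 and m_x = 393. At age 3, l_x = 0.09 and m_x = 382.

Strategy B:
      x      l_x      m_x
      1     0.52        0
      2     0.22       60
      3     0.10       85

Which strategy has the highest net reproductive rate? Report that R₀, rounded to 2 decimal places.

140.49

Strategy A: R₀ = 0.59×0 + 0.27×393 + 0.09×382 = 140.4900
Strategy B: R₀ = 0.52×0 + 0.22×60 + 0.10×85 = 21.7000
Highest R₀: strategy A with 140.4900.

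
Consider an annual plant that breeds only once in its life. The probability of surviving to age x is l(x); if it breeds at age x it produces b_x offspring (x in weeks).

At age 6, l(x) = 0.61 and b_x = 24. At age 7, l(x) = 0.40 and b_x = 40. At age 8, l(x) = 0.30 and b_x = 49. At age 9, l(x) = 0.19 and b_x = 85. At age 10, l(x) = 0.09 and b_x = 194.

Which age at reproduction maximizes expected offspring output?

10

Expected offspring if breeding at age x = l(x) × b_x:
  age 6: 0.61 × 24 = 14.640
  age 7: 0.40 × 40 = 16.000
  age 8: 0.30 × 49 = 14.700
  age 9: 0.19 × 85 = 16.150
  age 10: 0.09 × 194 = 17.460
Maximum at age 10 (17.460).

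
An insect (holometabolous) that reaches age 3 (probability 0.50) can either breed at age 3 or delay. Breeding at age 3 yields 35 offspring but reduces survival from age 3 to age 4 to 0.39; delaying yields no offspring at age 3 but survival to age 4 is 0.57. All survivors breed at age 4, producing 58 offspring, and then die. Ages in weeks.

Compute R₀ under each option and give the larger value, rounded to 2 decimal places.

breed at age 3: R₀ = 0.50 × (35 + 0.39 × 58) = 0.50 × 57.6200 = 28.8100
delay to age 4: R₀ = 0.50 × (0.57 × 58) = 0.50 × 33.0600 = 16.5300
Higher: breed at age 3 (28.8100).

28.81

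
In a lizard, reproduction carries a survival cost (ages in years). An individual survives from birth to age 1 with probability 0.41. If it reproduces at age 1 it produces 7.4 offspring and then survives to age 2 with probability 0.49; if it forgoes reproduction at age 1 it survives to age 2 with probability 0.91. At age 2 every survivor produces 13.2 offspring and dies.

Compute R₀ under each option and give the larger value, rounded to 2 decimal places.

5.69

breed at age 1: R₀ = 0.41 × (7.4 + 0.49 × 13.2) = 0.41 × 13.8680 = 5.6859
delay to age 2: R₀ = 0.41 × (0.91 × 13.2) = 0.41 × 12.0120 = 4.9249
Higher: breed at age 1 (5.6859).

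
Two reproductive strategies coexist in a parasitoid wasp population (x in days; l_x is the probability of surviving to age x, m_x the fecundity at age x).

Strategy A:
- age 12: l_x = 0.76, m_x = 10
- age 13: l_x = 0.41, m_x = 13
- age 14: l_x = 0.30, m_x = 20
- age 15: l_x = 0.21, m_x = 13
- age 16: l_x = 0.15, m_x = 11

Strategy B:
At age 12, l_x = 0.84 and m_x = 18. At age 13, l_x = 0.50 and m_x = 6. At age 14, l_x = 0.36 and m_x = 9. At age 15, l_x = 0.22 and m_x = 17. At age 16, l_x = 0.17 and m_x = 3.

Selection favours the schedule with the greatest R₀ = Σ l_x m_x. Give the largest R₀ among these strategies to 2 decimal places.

25.61

Strategy A: R₀ = 0.76×10 + 0.41×13 + 0.30×20 + 0.21×13 + 0.15×11 = 23.3100
Strategy B: R₀ = 0.84×18 + 0.50×6 + 0.36×9 + 0.22×17 + 0.17×3 = 25.6100
Highest R₀: strategy B with 25.6100.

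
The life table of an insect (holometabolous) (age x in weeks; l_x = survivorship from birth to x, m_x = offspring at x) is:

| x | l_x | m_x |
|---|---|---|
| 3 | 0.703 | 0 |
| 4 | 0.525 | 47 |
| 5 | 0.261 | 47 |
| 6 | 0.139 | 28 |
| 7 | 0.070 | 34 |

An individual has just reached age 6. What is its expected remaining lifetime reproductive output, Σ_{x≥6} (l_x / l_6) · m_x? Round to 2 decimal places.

45.12

l_6 = 0.139. Conditional survival from age 6 to x is l_x / l_6.
  x=6: (0.139/0.139) × 28 = 28.0000
  x=7: (0.070/0.139) × 34 = 17.1223
Sum = 28.0000 + 17.1223 = 45.1223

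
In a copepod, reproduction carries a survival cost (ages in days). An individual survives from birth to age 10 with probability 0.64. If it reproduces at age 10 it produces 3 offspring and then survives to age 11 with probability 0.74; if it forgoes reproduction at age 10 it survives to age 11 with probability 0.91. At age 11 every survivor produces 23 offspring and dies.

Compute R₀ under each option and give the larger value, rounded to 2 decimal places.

breed at age 10: R₀ = 0.64 × (3 + 0.74 × 23) = 0.64 × 20.0200 = 12.8128
delay to age 11: R₀ = 0.64 × (0.91 × 23) = 0.64 × 20.9300 = 13.3952
Higher: delay to age 11 (13.3952).

13.40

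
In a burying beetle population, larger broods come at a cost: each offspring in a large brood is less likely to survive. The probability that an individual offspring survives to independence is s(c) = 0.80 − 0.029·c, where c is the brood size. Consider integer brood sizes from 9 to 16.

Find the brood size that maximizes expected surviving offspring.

14

Expected surviving offspring = c × s(c):
  c=9: 9 × 0.539 = 4.851
  c=10: 10 × 0.510 = 5.100
  c=11: 11 × 0.481 = 5.291
  c=12: 12 × 0.452 = 5.424
  c=13: 13 × 0.423 = 5.499
  c=14: 14 × 0.394 = 5.516
  c=15: 15 × 0.365 = 5.475
  c=16: 16 × 0.336 = 5.376
Maximum at c = 14 (5.516 surviving offspring).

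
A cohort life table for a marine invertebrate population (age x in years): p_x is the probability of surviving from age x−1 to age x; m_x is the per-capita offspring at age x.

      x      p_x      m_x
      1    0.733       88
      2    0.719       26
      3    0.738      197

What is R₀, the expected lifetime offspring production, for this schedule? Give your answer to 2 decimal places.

154.83

Survivorship from birth: l_x = p_1·p_2·…·p_x.
  l_1 = 0.73300
  l_2 = 0.52703
  l_3 = 0.38895
R₀ = Σ l_x m_x:
  age 1: 0.73300 × 88 = 64.5040
  age 2: 0.52703 × 26 = 13.7028
  age 3: 0.38895 × 197 = 76.6232
R₀ = 64.5040 + 13.7028 + 76.6232 = 154.8299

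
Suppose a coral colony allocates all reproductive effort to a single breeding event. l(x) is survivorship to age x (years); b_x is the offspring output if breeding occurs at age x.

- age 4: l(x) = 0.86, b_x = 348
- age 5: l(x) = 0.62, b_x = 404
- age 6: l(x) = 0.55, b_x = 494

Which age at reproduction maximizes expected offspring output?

Expected offspring if breeding at age x = l(x) × b_x:
  age 4: 0.86 × 348 = 299.280
  age 5: 0.62 × 404 = 250.480
  age 6: 0.55 × 494 = 271.700
Maximum at age 4 (299.280).

4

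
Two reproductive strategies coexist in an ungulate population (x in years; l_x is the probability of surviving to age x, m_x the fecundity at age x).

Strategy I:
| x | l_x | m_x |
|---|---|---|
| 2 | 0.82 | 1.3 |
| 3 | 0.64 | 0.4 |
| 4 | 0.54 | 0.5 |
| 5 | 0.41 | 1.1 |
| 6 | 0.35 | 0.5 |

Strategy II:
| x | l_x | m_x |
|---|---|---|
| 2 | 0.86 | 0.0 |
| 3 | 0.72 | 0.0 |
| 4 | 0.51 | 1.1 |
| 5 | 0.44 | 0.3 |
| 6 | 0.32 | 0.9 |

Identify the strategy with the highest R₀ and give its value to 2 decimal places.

2.22

Strategy I: R₀ = 0.82×1.3 + 0.64×0.4 + 0.54×0.5 + 0.41×1.1 + 0.35×0.5 = 2.2180
Strategy II: R₀ = 0.86×0.0 + 0.72×0.0 + 0.51×1.1 + 0.44×0.3 + 0.32×0.9 = 0.9810
Highest R₀: strategy I with 2.2180.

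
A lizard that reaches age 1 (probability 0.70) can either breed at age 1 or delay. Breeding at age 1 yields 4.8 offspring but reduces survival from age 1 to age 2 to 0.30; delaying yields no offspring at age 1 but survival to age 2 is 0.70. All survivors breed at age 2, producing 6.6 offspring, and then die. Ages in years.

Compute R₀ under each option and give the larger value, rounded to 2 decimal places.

breed at age 1: R₀ = 0.70 × (4.8 + 0.30 × 6.6) = 0.70 × 6.7800 = 4.7460
delay to age 2: R₀ = 0.70 × (0.70 × 6.6) = 0.70 × 4.6200 = 3.2340
Higher: breed at age 1 (4.7460).

4.75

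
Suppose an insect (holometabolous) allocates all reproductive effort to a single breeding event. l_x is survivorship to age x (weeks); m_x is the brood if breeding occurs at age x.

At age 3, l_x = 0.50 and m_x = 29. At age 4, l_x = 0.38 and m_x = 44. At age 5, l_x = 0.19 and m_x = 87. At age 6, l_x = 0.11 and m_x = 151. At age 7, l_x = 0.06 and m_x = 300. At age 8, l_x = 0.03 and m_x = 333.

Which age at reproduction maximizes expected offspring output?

7

Expected offspring if breeding at age x = l_x × m_x:
  age 3: 0.50 × 29 = 14.500
  age 4: 0.38 × 44 = 16.720
  age 5: 0.19 × 87 = 16.530
  age 6: 0.11 × 151 = 16.610
  age 7: 0.06 × 300 = 18.000
  age 8: 0.03 × 333 = 9.990
Maximum at age 7 (18.000).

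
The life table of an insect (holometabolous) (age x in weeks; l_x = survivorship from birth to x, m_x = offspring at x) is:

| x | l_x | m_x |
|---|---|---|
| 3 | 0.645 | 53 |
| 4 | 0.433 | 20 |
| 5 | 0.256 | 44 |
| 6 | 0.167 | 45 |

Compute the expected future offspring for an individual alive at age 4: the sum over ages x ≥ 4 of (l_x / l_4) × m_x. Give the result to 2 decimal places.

63.37

l_4 = 0.433. Conditional survival from age 4 to x is l_x / l_4.
  x=4: (0.433/0.433) × 20 = 20.0000
  x=5: (0.256/0.433) × 44 = 26.0139
  x=6: (0.167/0.433) × 45 = 17.3557
Sum = 20.0000 + 26.0139 + 17.3557 = 63.3695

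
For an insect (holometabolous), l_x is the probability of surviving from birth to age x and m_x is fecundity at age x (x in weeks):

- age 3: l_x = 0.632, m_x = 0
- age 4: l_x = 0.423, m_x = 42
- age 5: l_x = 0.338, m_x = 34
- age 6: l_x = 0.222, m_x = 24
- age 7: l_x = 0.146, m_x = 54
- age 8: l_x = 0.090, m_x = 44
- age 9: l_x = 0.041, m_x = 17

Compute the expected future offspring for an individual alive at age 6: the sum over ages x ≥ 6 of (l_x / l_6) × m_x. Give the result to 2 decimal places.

80.49

l_6 = 0.222. Conditional survival from age 6 to x is l_x / l_6.
  x=6: (0.222/0.222) × 24 = 24.0000
  x=7: (0.146/0.222) × 54 = 35.5135
  x=8: (0.090/0.222) × 44 = 17.8378
  x=9: (0.041/0.222) × 17 = 3.1396
Sum = 24.0000 + 35.5135 + 17.8378 + 3.1396 = 80.4910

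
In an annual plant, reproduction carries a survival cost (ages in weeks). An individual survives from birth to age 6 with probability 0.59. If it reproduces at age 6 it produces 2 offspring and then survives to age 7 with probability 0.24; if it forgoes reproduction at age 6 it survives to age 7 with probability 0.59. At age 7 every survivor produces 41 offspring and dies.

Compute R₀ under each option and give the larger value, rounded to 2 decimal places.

breed at age 6: R₀ = 0.59 × (2 + 0.24 × 41) = 0.59 × 11.8400 = 6.9856
delay to age 7: R₀ = 0.59 × (0.59 × 41) = 0.59 × 24.1900 = 14.2721
Higher: delay to age 7 (14.2721).

14.27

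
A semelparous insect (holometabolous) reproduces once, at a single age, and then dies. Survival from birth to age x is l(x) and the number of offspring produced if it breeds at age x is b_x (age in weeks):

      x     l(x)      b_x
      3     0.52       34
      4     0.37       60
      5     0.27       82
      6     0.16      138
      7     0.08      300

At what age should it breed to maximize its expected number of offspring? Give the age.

Expected offspring if breeding at age x = l(x) × b_x:
  age 3: 0.52 × 34 = 17.680
  age 4: 0.37 × 60 = 22.200
  age 5: 0.27 × 82 = 22.140
  age 6: 0.16 × 138 = 22.080
  age 7: 0.08 × 300 = 24.000
Maximum at age 7 (24.000).

7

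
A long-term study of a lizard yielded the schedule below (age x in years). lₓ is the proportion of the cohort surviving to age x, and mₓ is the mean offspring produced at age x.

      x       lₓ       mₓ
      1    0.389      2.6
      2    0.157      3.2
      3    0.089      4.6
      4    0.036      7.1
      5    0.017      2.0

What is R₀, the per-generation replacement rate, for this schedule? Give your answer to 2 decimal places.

2.21

R₀ = Σ lₓ mₓ:
  age 1: 0.389 × 2.6 = 1.0114
  age 2: 0.157 × 3.2 = 0.5024
  age 3: 0.089 × 4.6 = 0.4094
  age 4: 0.036 × 7.1 = 0.2556
  age 5: 0.017 × 2.0 = 0.0340
R₀ = 1.0114 + 0.5024 + 0.4094 + 0.2556 + 0.0340 = 2.2128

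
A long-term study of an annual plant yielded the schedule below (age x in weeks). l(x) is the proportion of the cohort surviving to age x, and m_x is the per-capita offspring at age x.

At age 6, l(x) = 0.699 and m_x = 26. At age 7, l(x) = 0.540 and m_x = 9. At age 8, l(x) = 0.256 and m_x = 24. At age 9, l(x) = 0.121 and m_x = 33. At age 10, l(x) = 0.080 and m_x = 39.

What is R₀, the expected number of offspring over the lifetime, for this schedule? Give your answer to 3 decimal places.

R₀ = Σ l(x) m_x:
  age 6: 0.699 × 26 = 18.1740
  age 7: 0.540 × 9 = 4.8600
  age 8: 0.256 × 24 = 6.1440
  age 9: 0.121 × 33 = 3.9930
  age 10: 0.080 × 39 = 3.1200
R₀ = 18.1740 + 4.8600 + 6.1440 + 3.9930 + 3.1200 = 36.2910

36.291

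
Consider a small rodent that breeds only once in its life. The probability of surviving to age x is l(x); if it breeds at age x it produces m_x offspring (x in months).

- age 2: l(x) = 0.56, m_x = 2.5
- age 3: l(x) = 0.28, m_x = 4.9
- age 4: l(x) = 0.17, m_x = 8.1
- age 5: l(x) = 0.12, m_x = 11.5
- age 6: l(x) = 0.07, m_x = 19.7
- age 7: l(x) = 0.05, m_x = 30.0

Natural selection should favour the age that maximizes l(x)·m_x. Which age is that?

7

Expected offspring if breeding at age x = l(x) × m_x:
  age 2: 0.56 × 2.5 = 1.400
  age 3: 0.28 × 4.9 = 1.372
  age 4: 0.17 × 8.1 = 1.377
  age 5: 0.12 × 11.5 = 1.380
  age 6: 0.07 × 19.7 = 1.379
  age 7: 0.05 × 30.0 = 1.500
Maximum at age 7 (1.500).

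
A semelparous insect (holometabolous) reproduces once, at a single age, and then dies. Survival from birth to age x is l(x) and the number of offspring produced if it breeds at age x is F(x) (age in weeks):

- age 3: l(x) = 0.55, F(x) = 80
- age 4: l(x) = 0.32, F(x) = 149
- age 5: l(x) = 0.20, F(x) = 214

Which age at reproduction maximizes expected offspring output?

4

Expected offspring if breeding at age x = l(x) × F(x):
  age 3: 0.55 × 80 = 44.000
  age 4: 0.32 × 149 = 47.680
  age 5: 0.20 × 214 = 42.800
Maximum at age 4 (47.680).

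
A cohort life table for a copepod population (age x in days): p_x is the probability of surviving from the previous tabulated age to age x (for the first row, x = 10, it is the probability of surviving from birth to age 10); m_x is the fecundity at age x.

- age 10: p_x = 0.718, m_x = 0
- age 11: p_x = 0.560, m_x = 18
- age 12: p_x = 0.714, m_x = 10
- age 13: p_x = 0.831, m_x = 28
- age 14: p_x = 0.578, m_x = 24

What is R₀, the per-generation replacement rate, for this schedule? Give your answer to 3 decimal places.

Survivorship from birth: l_x = p_10·p_11·…·p_x.
  l_10 = 0.71800
  l_11 = 0.40208
  l_12 = 0.28709
  l_13 = 0.23857
  l_14 = 0.13789
R₀ = Σ l_x m_x:
  age 10: 0.71800 × 0 = 0.0000
  age 11: 0.40208 × 18 = 7.2374
  age 12: 0.28709 × 10 = 2.8709
  age 13: 0.23857 × 28 = 6.6800
  age 14: 0.13789 × 24 = 3.3094
R₀ = 0.0000 + 7.2374 + 2.8709 + 6.6800 + 3.3094 = 20.0977

20.098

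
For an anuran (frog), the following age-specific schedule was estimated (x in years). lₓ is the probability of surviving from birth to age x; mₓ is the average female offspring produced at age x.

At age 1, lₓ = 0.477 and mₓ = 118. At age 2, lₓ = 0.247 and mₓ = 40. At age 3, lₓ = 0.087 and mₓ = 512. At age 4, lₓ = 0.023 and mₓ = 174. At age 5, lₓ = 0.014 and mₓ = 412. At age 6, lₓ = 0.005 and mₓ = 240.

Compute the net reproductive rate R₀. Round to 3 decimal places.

121.680

R₀ = Σ lₓ mₓ:
  age 1: 0.477 × 118 = 56.2860
  age 2: 0.247 × 40 = 9.8800
  age 3: 0.087 × 512 = 44.5440
  age 4: 0.023 × 174 = 4.0020
  age 5: 0.014 × 412 = 5.7680
  age 6: 0.005 × 240 = 1.2000
R₀ = 56.2860 + 9.8800 + 44.5440 + 4.0020 + 5.7680 + 1.2000 = 121.6800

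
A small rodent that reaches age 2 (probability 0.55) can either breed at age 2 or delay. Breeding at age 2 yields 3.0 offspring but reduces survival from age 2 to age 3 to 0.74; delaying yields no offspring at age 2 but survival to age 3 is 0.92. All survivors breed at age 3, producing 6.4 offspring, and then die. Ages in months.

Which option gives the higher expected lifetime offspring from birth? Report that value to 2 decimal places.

4.25

breed at age 2: R₀ = 0.55 × (3.0 + 0.74 × 6.4) = 0.55 × 7.7360 = 4.2548
delay to age 3: R₀ = 0.55 × (0.92 × 6.4) = 0.55 × 5.8880 = 3.2384
Higher: breed at age 2 (4.2548).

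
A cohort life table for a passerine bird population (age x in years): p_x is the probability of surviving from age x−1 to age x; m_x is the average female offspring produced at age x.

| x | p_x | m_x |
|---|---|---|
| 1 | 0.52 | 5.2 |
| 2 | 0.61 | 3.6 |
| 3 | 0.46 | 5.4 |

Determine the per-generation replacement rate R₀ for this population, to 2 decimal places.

Survivorship from birth: l_x = p_1·p_2·…·p_x.
  l_1 = 0.52000
  l_2 = 0.31720
  l_3 = 0.14591
R₀ = Σ l_x m_x:
  age 1: 0.52000 × 5.2 = 2.7040
  age 2: 0.31720 × 3.6 = 1.1419
  age 3: 0.14591 × 5.4 = 0.7879
R₀ = 2.7040 + 1.1419 + 0.7879 = 4.6338

4.63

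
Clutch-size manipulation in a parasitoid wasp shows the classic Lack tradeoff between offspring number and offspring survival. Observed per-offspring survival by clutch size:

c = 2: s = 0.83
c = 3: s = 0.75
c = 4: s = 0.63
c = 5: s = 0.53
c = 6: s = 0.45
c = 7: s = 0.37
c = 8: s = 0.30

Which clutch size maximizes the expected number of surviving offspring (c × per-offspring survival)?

6

Expected surviving offspring = c × s(c):
  c=2: 2 × 0.83 = 1.660
  c=3: 3 × 0.75 = 2.250
  c=4: 4 × 0.63 = 2.520
  c=5: 5 × 0.53 = 2.650
  c=6: 6 × 0.45 = 2.700
  c=7: 7 × 0.37 = 2.590
  c=8: 8 × 0.30 = 2.400
Maximum at c = 6 (2.700 surviving offspring).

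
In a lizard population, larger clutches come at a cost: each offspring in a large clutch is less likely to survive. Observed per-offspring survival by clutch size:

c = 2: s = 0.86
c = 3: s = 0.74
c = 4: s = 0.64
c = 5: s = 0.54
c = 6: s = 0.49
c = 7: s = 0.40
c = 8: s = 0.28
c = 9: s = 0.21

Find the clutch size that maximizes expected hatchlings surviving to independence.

Expected hatchlings surviving to independence = c × s(c):
  c=2: 2 × 0.86 = 1.720
  c=3: 3 × 0.74 = 2.220
  c=4: 4 × 0.64 = 2.560
  c=5: 5 × 0.54 = 2.700
  c=6: 6 × 0.49 = 2.940
  c=7: 7 × 0.40 = 2.800
  c=8: 8 × 0.28 = 2.240
  c=9: 9 × 0.21 = 1.890
Maximum at c = 6 (2.940 hatchlings surviving to independence).

6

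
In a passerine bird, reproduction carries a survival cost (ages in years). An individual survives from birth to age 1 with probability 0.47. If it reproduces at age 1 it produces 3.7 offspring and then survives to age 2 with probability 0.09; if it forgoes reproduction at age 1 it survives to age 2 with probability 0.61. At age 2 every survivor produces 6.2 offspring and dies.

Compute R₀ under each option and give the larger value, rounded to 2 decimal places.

breed at age 1: R₀ = 0.47 × (3.7 + 0.09 × 6.2) = 0.47 × 4.2580 = 2.0013
delay to age 2: R₀ = 0.47 × (0.61 × 6.2) = 0.47 × 3.7820 = 1.7775
Higher: breed at age 1 (2.0013).

2.00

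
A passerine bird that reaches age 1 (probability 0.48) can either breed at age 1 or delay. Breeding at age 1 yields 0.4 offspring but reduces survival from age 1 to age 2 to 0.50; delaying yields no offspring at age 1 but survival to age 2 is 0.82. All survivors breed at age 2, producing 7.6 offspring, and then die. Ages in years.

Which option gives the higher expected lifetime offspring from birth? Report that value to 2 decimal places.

breed at age 1: R₀ = 0.48 × (0.4 + 0.50 × 7.6) = 0.48 × 4.2000 = 2.0160
delay to age 2: R₀ = 0.48 × (0.82 × 7.6) = 0.48 × 6.2320 = 2.9914
Higher: delay to age 2 (2.9914).

2.99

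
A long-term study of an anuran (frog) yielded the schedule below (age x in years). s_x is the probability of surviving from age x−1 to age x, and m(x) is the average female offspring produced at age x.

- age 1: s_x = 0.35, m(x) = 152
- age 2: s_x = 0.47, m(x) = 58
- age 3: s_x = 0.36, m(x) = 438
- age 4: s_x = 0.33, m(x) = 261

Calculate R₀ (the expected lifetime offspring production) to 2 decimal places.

93.78

Survivorship from birth: l_x = s_1·s_2·…·s_x.
  l_1 = 0.35000
  l_2 = 0.16450
  l_3 = 0.05922
  l_4 = 0.01954
R₀ = Σ l_x m(x):
  age 1: 0.35000 × 152 = 53.2000
  age 2: 0.16450 × 58 = 9.5410
  age 3: 0.05922 × 438 = 25.9384
  age 4: 0.01954 × 261 = 5.0999
R₀ = 53.2000 + 9.5410 + 25.9384 + 5.0999 = 93.7793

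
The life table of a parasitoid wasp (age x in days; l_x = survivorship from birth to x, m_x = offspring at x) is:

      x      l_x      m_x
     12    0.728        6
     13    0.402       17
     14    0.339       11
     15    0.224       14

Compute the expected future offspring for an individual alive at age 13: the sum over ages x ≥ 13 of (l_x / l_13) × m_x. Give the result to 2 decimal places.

34.08

l_13 = 0.402. Conditional survival from age 13 to x is l_x / l_13.
  x=13: (0.402/0.402) × 17 = 17.0000
  x=14: (0.339/0.402) × 11 = 9.2761
  x=15: (0.224/0.402) × 14 = 7.8010
Sum = 17.0000 + 9.2761 + 7.8010 = 34.0771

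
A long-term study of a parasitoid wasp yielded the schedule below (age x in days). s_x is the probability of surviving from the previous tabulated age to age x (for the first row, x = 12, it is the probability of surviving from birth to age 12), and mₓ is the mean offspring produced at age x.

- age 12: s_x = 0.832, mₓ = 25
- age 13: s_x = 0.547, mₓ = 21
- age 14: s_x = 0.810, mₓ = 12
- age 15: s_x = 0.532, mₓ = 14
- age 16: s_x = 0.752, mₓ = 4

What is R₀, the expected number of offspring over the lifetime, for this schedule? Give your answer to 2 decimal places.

Survivorship from birth: l_x = s_12·s_13·…·s_x.
  l_12 = 0.83200
  l_13 = 0.45510
  l_14 = 0.36863
  l_15 = 0.19611
  l_16 = 0.14748
R₀ = Σ l_x mₓ:
  age 12: 0.83200 × 25 = 20.8000
  age 13: 0.45510 × 21 = 9.5571
  age 14: 0.36863 × 12 = 4.4236
  age 15: 0.19611 × 14 = 2.7455
  age 16: 0.14748 × 4 = 0.5899
R₀ = 20.8000 + 9.5571 + 4.4236 + 2.7455 + 0.5899 = 38.1161

38.12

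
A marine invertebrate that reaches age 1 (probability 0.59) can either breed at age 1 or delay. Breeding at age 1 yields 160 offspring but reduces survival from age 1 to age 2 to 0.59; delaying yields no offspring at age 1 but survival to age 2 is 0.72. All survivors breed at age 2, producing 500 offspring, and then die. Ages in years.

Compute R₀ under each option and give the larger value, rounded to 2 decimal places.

breed at age 1: R₀ = 0.59 × (160 + 0.59 × 500) = 0.59 × 455.0000 = 268.4500
delay to age 2: R₀ = 0.59 × (0.72 × 500) = 0.59 × 360.0000 = 212.4000
Higher: breed at age 1 (268.4500).

268.45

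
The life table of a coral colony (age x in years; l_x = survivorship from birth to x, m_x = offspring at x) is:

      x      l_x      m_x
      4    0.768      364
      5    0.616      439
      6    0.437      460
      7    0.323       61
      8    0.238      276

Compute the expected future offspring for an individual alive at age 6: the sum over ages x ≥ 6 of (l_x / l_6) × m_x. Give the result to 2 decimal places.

655.40

l_6 = 0.437. Conditional survival from age 6 to x is l_x / l_6.
  x=6: (0.437/0.437) × 460 = 460.0000
  x=7: (0.323/0.437) × 61 = 45.0870
  x=8: (0.238/0.437) × 276 = 150.3158
Sum = 460.0000 + 45.0870 + 150.3158 = 655.4027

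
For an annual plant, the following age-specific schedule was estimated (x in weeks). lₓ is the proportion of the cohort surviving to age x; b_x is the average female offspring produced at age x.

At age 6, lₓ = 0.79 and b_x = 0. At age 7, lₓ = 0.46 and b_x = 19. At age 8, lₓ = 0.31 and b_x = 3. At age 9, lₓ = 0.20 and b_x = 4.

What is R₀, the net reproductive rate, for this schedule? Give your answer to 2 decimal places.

R₀ = Σ lₓ b_x:
  age 6: 0.79 × 0 = 0.0000
  age 7: 0.46 × 19 = 8.7400
  age 8: 0.31 × 3 = 0.9300
  age 9: 0.20 × 4 = 0.8000
R₀ = 0.0000 + 8.7400 + 0.9300 + 0.8000 = 10.4700

10.47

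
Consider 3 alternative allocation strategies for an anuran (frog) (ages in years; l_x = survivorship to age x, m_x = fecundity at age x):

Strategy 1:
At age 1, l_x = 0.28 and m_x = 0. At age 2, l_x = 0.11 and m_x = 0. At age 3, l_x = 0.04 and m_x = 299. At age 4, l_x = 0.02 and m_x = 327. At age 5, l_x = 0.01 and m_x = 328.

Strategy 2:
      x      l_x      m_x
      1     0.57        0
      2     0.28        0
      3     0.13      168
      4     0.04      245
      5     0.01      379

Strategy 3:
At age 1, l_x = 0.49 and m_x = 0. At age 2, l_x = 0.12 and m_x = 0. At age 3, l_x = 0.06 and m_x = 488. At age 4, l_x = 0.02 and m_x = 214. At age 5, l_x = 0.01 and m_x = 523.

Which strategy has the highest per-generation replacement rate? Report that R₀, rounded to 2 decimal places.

Strategy 1: R₀ = 0.28×0 + 0.11×0 + 0.04×299 + 0.02×327 + 0.01×328 = 21.7800
Strategy 2: R₀ = 0.57×0 + 0.28×0 + 0.13×168 + 0.04×245 + 0.01×379 = 35.4300
Strategy 3: R₀ = 0.49×0 + 0.12×0 + 0.06×488 + 0.02×214 + 0.01×523 = 38.7900
Highest R₀: strategy 3 with 38.7900.

38.79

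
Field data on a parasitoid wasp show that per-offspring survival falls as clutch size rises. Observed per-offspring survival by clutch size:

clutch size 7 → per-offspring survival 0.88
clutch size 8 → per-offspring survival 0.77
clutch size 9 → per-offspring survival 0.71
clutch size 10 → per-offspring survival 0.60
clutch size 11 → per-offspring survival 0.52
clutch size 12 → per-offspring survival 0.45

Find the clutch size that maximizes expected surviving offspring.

Expected surviving offspring = c × s(c):
  c=7: 7 × 0.88 = 6.160
  c=8: 8 × 0.77 = 6.160
  c=9: 9 × 0.71 = 6.390
  c=10: 10 × 0.60 = 6.000
  c=11: 11 × 0.52 = 5.720
  c=12: 12 × 0.45 = 5.400
Maximum at c = 9 (6.390 surviving offspring).

9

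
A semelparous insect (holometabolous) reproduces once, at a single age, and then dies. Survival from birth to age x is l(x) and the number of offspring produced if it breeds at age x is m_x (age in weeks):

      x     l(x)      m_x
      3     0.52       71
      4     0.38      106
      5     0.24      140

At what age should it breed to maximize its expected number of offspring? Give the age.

4

Expected offspring if breeding at age x = l(x) × m_x:
  age 3: 0.52 × 71 = 36.920
  age 4: 0.38 × 106 = 40.280
  age 5: 0.24 × 140 = 33.600
Maximum at age 4 (40.280).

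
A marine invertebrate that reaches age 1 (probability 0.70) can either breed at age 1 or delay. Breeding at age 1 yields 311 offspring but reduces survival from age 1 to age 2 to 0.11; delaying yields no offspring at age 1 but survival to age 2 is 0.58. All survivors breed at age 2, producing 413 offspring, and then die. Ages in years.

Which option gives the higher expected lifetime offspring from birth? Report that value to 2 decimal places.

breed at age 1: R₀ = 0.70 × (311 + 0.11 × 413) = 0.70 × 356.4300 = 249.5010
delay to age 2: R₀ = 0.70 × (0.58 × 413) = 0.70 × 239.5400 = 167.6780
Higher: breed at age 1 (249.5010).

249.50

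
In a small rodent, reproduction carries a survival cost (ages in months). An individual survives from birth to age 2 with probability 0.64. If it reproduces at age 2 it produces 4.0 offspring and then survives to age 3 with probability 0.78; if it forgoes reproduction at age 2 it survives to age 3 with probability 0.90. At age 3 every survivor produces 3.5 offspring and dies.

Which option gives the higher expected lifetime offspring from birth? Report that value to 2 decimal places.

breed at age 2: R₀ = 0.64 × (4.0 + 0.78 × 3.5) = 0.64 × 6.7300 = 4.3072
delay to age 3: R₀ = 0.64 × (0.90 × 3.5) = 0.64 × 3.1500 = 2.0160
Higher: breed at age 2 (4.3072).

4.31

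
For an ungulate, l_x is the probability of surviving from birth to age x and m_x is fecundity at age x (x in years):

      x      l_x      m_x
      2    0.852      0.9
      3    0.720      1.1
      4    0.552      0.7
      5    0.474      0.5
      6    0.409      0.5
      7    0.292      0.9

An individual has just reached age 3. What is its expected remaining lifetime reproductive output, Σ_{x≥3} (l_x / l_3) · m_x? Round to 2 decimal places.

2.61

l_3 = 0.720. Conditional survival from age 3 to x is l_x / l_3.
  x=3: (0.720/0.720) × 1.1 = 1.1000
  x=4: (0.552/0.720) × 0.7 = 0.5367
  x=5: (0.474/0.720) × 0.5 = 0.3292
  x=6: (0.409/0.720) × 0.5 = 0.2840
  x=7: (0.292/0.720) × 0.9 = 0.3650
Sum = 1.1000 + 0.5367 + 0.3292 + 0.2840 + 0.3650 = 2.6149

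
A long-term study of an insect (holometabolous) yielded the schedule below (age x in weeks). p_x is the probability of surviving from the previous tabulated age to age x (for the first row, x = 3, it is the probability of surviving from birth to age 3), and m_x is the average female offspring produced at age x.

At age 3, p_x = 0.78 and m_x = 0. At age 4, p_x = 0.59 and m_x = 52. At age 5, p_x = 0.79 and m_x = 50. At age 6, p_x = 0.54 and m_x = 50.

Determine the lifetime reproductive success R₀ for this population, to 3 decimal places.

Survivorship from birth: l_x = p_3·p_4·…·p_x.
  l_3 = 0.78000
  l_4 = 0.46020
  l_5 = 0.36356
  l_6 = 0.19632
R₀ = Σ l_x m_x:
  age 3: 0.78000 × 0 = 0.0000
  age 4: 0.46020 × 52 = 23.9304
  age 5: 0.36356 × 50 = 18.1780
  age 6: 0.19632 × 50 = 9.8160
R₀ = 0.0000 + 23.9304 + 18.1780 + 9.8160 = 51.9244

51.924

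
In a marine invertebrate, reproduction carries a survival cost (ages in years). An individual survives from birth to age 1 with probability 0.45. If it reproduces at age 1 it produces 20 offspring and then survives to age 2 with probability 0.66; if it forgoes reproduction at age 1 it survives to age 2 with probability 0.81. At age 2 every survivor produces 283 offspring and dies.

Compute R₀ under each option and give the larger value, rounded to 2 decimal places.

breed at age 1: R₀ = 0.45 × (20 + 0.66 × 283) = 0.45 × 206.7800 = 93.0510
delay to age 2: R₀ = 0.45 × (0.81 × 283) = 0.45 × 229.2300 = 103.1535
Higher: delay to age 2 (103.1535).

103.15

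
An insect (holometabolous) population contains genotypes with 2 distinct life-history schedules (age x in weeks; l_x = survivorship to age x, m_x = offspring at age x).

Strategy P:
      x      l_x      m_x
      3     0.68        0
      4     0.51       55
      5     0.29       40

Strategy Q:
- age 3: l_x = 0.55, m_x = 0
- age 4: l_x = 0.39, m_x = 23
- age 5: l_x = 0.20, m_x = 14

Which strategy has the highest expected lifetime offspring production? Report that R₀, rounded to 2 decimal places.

Strategy P: R₀ = 0.68×0 + 0.51×55 + 0.29×40 = 39.6500
Strategy Q: R₀ = 0.55×0 + 0.39×23 + 0.20×14 = 11.7700
Highest R₀: strategy P with 39.6500.

39.65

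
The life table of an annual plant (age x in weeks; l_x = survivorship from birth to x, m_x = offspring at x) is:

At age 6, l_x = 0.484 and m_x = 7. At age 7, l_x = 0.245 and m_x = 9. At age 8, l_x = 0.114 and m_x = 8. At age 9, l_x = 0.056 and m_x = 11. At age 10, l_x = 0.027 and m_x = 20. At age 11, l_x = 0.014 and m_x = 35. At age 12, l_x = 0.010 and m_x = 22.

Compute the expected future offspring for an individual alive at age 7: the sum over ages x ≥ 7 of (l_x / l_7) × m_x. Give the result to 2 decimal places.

l_7 = 0.245. Conditional survival from age 7 to x is l_x / l_7.
  x=7: (0.245/0.245) × 9 = 9.0000
  x=8: (0.114/0.245) × 8 = 3.7224
  x=9: (0.056/0.245) × 11 = 2.5143
  x=10: (0.027/0.245) × 20 = 2.2041
  x=11: (0.014/0.245) × 35 = 2.0000
  x=12: (0.010/0.245) × 22 = 0.8980
Sum = 9.0000 + 3.7224 + 2.5143 + 2.2041 + 2.0000 + 0.8980 = 20.3388

20.34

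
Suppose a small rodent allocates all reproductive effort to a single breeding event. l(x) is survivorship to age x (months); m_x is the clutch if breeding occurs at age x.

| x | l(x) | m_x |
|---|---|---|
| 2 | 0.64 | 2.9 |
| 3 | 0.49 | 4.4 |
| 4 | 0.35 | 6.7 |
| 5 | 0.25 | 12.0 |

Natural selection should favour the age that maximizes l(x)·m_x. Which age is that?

Expected offspring if breeding at age x = l(x) × m_x:
  age 2: 0.64 × 2.9 = 1.856
  age 3: 0.49 × 4.4 = 2.156
  age 4: 0.35 × 6.7 = 2.345
  age 5: 0.25 × 12.0 = 3.000
Maximum at age 5 (3.000).

5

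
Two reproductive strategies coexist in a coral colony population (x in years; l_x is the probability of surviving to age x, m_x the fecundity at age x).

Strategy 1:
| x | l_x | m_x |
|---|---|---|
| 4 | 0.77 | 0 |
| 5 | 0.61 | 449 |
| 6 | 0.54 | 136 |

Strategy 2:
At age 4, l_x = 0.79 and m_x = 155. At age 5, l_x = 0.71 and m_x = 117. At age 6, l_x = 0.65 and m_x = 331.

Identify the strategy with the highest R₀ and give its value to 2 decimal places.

420.67

Strategy 1: R₀ = 0.77×0 + 0.61×449 + 0.54×136 = 347.3300
Strategy 2: R₀ = 0.79×155 + 0.71×117 + 0.65×331 = 420.6700
Highest R₀: strategy 2 with 420.6700.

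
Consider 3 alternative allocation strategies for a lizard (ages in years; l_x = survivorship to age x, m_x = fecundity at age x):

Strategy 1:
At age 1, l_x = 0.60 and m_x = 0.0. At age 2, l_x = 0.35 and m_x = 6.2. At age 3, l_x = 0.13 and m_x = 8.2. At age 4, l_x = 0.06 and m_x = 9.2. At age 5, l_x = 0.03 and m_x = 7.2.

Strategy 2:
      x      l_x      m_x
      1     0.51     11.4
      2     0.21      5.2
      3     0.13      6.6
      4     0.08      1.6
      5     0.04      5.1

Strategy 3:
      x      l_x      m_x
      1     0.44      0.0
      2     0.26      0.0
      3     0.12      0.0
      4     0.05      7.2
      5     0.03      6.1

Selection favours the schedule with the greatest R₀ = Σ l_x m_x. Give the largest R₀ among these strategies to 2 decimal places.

8.10

Strategy 1: R₀ = 0.60×0.0 + 0.35×6.2 + 0.13×8.2 + 0.06×9.2 + 0.03×7.2 = 4.0040
Strategy 2: R₀ = 0.51×11.4 + 0.21×5.2 + 0.13×6.6 + 0.08×1.6 + 0.04×5.1 = 8.0960
Strategy 3: R₀ = 0.44×0.0 + 0.26×0.0 + 0.12×0.0 + 0.05×7.2 + 0.03×6.1 = 0.5430
Highest R₀: strategy 2 with 8.0960.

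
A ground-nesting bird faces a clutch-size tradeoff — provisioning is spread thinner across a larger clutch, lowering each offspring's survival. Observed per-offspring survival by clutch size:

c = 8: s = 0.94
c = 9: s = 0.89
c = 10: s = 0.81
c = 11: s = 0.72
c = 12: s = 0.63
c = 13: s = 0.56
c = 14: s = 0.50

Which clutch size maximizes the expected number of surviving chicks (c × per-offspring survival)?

10

Expected surviving chicks = c × s(c):
  c=8: 8 × 0.94 = 7.520
  c=9: 9 × 0.89 = 8.010
  c=10: 10 × 0.81 = 8.100
  c=11: 11 × 0.72 = 7.920
  c=12: 12 × 0.63 = 7.560
  c=13: 13 × 0.56 = 7.280
  c=14: 14 × 0.50 = 7.000
Maximum at c = 10 (8.100 surviving chicks).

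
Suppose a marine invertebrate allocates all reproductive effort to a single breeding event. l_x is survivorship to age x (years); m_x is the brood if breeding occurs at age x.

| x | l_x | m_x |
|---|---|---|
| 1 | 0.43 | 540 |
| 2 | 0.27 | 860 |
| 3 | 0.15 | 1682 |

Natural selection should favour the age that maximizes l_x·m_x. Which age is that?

Expected offspring if breeding at age x = l_x × m_x:
  age 1: 0.43 × 540 = 232.200
  age 2: 0.27 × 860 = 232.200
  age 3: 0.15 × 1682 = 252.300
Maximum at age 3 (252.300).

3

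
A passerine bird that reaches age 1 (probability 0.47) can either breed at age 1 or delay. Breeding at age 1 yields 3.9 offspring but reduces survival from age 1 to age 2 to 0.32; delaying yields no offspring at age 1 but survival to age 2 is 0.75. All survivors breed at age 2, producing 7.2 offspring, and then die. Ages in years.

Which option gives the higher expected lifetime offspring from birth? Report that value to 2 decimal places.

breed at age 1: R₀ = 0.47 × (3.9 + 0.32 × 7.2) = 0.47 × 6.2040 = 2.9159
delay to age 2: R₀ = 0.47 × (0.75 × 7.2) = 0.47 × 5.4000 = 2.5380
Higher: breed at age 1 (2.9159).

2.92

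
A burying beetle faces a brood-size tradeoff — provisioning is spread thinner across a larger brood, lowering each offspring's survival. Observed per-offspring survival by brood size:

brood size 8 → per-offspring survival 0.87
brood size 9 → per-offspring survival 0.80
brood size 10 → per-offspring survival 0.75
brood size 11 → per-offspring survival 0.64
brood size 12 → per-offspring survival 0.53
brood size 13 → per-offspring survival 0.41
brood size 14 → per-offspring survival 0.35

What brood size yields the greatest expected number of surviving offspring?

Expected surviving offspring = c × s(c):
  c=8: 8 × 0.87 = 6.960
  c=9: 9 × 0.80 = 7.200
  c=10: 10 × 0.75 = 7.500
  c=11: 11 × 0.64 = 7.040
  c=12: 12 × 0.53 = 6.360
  c=13: 13 × 0.41 = 5.330
  c=14: 14 × 0.35 = 4.900
Maximum at c = 10 (7.500 surviving offspring).

10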